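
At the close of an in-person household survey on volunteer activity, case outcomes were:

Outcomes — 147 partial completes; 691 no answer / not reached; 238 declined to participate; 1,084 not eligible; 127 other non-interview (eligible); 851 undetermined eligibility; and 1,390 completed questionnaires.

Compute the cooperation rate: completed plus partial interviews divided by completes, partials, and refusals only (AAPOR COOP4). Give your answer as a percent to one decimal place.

86.6%

Num → 1390 + 147 = 1537
Base → 1390 + 147 + 238 = 1775
COOP4 = 1537 / 1775 = 0.8659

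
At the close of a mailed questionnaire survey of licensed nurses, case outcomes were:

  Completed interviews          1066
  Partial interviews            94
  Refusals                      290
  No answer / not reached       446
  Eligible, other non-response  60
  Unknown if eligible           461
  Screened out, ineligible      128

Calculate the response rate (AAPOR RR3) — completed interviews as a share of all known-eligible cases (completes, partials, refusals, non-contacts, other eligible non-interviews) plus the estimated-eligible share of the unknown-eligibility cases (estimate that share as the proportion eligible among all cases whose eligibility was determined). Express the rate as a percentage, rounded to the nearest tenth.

44.6%

Num: 1066
Known eligible: 1066 + 94 + 290 + 446 + 60 = 1956
e = 1956 / (1956 + 128) = 1956 / 2084 = 0.9386
Eligible share of unknowns: 0.9386 × 461 = 432.69
Denominator: 1956 + 432.69 = 2388.69
RR3 = 1066 / 2388.69 = 0.4463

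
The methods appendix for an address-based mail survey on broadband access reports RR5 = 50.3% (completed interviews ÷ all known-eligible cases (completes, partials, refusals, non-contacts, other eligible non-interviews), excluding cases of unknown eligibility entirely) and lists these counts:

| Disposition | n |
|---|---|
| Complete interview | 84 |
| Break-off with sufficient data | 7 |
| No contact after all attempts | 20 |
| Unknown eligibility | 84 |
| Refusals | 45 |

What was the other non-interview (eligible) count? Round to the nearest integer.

RR5 = 84 / D = 0.503
D = 84 / 0.503 = 167.0
Other denominator terms total 156
other non-interview (eligible) = 167.0 − 156 ≈ 11

11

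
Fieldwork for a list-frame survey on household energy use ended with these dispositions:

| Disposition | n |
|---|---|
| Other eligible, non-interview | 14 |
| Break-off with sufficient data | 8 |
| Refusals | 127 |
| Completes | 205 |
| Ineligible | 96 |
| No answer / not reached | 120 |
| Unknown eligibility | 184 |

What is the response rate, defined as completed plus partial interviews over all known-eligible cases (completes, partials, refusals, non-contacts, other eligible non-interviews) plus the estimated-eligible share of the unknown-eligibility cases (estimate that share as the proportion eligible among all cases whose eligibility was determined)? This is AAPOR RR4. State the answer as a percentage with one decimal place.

34.0%

Num: 205 + 8 = 213
Known eligible: 205 + 8 + 127 + 120 + 14 = 474
e = 474 / (474 + 96) = 474 / 570 = 0.8316
Estimated eligible among unknowns: 0.8316 × 184 = 153.01
Denom: 474 + 153.01 = 627.01
RR4 = 213 / 627.01 = 0.3397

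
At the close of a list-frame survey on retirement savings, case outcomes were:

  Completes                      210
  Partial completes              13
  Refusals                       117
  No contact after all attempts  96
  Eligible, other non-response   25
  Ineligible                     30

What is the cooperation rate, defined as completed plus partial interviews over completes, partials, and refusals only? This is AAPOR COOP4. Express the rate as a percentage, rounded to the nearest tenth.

65.6%

Num → 210 + 13 = 223
Base → 210 + 13 + 117 = 340
COOP4 = 223 / 340 = 0.6559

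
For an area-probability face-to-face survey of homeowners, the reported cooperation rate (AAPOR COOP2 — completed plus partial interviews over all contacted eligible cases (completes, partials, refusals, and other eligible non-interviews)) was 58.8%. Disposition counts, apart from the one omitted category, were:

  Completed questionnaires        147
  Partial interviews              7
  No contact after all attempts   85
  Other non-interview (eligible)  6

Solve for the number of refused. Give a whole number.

102

Top: 147 + 7 = 154
COOP2 = 154 / D = 0.588
D = 154 / 0.588 = 261.9
Remaining denominator categories sum to 160
refused = 261.9 − 160 ≈ 102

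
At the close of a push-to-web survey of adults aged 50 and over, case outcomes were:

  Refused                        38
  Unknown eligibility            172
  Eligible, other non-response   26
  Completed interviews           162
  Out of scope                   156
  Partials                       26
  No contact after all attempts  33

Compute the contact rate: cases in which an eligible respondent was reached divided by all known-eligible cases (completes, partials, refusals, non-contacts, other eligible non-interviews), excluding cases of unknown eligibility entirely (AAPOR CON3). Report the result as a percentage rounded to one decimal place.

88.4%

Top = 162 + 26 + 38 + 26 = 252
Base = 162 + 26 + 38 + 33 + 26 = 285
CON3 = 252 / 285 = 0.8842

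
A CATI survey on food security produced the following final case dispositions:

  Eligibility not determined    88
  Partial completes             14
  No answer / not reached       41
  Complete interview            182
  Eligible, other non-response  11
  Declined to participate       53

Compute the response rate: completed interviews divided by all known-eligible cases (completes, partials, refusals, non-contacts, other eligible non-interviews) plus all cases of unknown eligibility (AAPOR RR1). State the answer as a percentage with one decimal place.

Numerator = 182
Base = 182 + 14 + 53 + 41 + 11 + 88 = 389
RR1 = 182 / 389 = 0.4679

46.8%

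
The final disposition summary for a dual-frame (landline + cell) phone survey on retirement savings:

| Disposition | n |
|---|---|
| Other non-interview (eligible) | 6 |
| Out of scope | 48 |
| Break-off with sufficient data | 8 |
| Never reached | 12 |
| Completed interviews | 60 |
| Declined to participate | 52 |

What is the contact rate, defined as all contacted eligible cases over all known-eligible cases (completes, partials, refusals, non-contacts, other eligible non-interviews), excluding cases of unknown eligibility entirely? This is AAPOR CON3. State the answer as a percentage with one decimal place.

91.3%

Top: 60 + 8 + 52 + 6 = 126
Denom: 60 + 8 + 52 + 12 + 6 = 138
CON3 = 126 / 138 = 0.9130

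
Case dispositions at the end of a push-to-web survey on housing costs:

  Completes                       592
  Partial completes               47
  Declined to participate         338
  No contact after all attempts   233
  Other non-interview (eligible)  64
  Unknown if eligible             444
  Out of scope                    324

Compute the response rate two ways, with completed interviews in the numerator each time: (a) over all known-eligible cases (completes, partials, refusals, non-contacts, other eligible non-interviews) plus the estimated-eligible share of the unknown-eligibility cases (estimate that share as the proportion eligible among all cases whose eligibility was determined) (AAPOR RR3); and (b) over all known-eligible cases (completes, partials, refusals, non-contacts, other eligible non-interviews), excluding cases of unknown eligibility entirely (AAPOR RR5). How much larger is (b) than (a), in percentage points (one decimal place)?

10.1

Numerator → 592
Determined eligible → 592 + 47 + 338 + 233 + 64 = 1274
e = 1274 / (1274 + 324) = 1274 / 1598 = 0.7972
Eligible share of unknowns → 0.7972 × 444 = 353.96
Base → 1274 + 353.96 = 1627.96
RR3 = 592 / 1627.96 = 0.3636
Base → 592 + 47 + 338 + 233 + 64 = 1274
RR5 = 592 / 1274 = 0.4647
Difference = 46.47 − 36.36 = 10.11 percentage points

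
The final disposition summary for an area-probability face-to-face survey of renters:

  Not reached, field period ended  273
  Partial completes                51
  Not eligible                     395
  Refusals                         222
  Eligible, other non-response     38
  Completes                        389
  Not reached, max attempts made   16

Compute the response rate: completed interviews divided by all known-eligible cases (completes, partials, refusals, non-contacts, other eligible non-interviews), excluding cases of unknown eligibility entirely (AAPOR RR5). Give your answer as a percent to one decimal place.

No contact after all attempts = 273 + 16 = 289
Num: 389
Denom: 389 + 51 + 222 + 289 + 38 = 989
RR5 = 389 / 989 = 0.3933

39.3%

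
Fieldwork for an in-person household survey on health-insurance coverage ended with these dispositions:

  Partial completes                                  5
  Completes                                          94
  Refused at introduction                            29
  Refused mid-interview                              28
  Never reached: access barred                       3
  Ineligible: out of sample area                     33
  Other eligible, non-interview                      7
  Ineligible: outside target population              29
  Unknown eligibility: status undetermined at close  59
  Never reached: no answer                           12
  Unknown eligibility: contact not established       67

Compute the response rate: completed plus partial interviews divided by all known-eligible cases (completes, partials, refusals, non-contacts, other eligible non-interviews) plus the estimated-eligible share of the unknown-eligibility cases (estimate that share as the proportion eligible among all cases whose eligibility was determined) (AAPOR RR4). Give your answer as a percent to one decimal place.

36.5%

Declined to participate = 29 + 28 = 57
Non-contacts = 12 + 3 = 15
Eligibility not determined = 67 + 59 = 126
Out of scope = 29 + 33 = 62
Top → 94 + 5 = 99
Known eligible → 94 + 5 + 57 + 15 + 7 = 178
e = 178 / (178 + 62) = 178 / 240 = 0.7417
Estimated eligible among unknowns → 0.7417 × 126 = 93.45
Base → 178 + 93.45 = 271.45
RR4 = 99 / 271.45 = 0.3647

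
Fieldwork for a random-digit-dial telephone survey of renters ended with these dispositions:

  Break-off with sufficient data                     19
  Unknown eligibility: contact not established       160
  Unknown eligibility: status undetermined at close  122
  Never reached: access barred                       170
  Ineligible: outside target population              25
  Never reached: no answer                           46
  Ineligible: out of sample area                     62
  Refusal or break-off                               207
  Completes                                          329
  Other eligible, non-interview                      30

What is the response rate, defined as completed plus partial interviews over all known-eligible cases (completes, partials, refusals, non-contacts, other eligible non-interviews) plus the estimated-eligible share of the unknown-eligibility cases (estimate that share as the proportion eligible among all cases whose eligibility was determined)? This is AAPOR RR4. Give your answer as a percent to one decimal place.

Non-contacts = 46 + 170 = 216
Unknown if eligible = 160 + 122 = 282
Not eligible = 25 + 62 = 87
Top: 329 + 19 = 348
Known eligible: 329 + 19 + 207 + 216 + 30 = 801
e = 801 / (801 + 87) = 801 / 888 = 0.9020
Estimated eligible among unknowns: 0.9020 × 282 = 254.36
Denominator: 801 + 254.36 = 1055.36
RR4 = 348 / 1055.36 = 0.3297

33.0%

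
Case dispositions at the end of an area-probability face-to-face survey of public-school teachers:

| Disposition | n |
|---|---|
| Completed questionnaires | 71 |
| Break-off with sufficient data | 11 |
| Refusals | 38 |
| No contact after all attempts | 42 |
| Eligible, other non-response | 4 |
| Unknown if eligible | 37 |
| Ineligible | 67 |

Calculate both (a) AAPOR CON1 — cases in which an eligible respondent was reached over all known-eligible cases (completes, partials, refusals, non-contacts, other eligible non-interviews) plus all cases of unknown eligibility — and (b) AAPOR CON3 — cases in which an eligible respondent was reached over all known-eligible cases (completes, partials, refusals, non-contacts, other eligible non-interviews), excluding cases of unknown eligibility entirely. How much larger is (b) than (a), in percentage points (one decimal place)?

Numerator → 71 + 11 + 38 + 4 = 124
Denom → 71 + 11 + 38 + 42 + 4 + 37 = 203
CON1 = 124 / 203 = 0.6108
Denom → 71 + 11 + 38 + 42 + 4 = 166
CON3 = 124 / 166 = 0.7470
Difference = 74.70 − 61.08 = 13.62 percentage points

13.6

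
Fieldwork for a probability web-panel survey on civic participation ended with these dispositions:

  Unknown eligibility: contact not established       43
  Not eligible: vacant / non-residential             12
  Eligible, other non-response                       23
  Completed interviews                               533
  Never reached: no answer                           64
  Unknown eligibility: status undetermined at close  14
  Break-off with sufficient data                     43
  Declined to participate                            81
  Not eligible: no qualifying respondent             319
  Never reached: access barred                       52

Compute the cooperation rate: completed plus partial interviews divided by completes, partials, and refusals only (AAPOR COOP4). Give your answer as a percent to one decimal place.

87.7%

Never reached = 64 + 52 = 116
Eligibility not determined = 43 + 14 = 57
Out of scope = 319 + 12 = 331
Num = 533 + 43 = 576
Denominator = 533 + 43 + 81 = 657
COOP4 = 576 / 657 = 0.8767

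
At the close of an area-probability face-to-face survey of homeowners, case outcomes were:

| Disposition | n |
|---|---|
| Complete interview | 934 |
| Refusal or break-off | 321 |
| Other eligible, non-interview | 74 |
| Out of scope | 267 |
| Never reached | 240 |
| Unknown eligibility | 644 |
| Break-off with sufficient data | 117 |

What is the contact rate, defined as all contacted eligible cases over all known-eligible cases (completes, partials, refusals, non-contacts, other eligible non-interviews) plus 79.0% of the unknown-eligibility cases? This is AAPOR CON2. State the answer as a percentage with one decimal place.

Top → 934 + 117 + 321 + 74 = 1446
Eligible (known) → 934 + 117 + 321 + 240 + 74 = 1686
e × U → 0.7900 × 644 = 508.76
Denominator → 1686 + 508.76 = 2194.76
CON2 = 1446 / 2194.76 = 0.6588

65.9%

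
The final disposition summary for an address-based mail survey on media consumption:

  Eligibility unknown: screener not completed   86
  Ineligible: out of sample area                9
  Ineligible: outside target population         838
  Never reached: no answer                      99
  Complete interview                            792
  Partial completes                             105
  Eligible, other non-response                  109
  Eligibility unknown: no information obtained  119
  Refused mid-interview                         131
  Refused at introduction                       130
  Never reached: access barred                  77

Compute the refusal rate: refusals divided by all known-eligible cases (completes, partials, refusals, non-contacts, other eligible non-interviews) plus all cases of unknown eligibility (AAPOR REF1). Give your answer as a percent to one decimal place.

Refused = 130 + 131 = 261
Never reached = 99 + 77 = 176
Eligibility not determined = 86 + 119 = 205
Screened out, ineligible = 838 + 9 = 847
Num: 261
Base: 792 + 105 + 261 + 176 + 109 + 205 = 1648
REF1 = 261 / 1648 = 0.1584

15.8%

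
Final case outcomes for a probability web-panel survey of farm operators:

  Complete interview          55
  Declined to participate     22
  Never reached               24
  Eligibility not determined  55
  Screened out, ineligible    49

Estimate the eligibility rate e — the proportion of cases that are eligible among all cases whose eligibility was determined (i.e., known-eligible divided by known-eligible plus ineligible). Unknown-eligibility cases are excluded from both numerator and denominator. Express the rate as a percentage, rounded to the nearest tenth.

Eligible (known) → 55 + 22 + 24 = 101
e = 101 / (101 + 49) = 101 / 150 = 0.6733

67.3%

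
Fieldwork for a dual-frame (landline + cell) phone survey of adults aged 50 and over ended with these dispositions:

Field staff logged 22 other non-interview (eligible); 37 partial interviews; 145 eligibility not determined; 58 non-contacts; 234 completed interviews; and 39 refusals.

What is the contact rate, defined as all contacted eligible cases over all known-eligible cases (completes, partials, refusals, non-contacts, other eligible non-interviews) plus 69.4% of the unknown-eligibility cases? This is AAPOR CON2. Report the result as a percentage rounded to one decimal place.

Numerator → 234 + 37 + 39 + 22 = 332
Determined eligible → 234 + 37 + 39 + 58 + 22 = 390
Estimated eligible among unknowns → 0.6940 × 145 = 100.63
Base → 390 + 100.63 = 490.63
CON2 = 332 / 490.63 = 0.6767

67.7%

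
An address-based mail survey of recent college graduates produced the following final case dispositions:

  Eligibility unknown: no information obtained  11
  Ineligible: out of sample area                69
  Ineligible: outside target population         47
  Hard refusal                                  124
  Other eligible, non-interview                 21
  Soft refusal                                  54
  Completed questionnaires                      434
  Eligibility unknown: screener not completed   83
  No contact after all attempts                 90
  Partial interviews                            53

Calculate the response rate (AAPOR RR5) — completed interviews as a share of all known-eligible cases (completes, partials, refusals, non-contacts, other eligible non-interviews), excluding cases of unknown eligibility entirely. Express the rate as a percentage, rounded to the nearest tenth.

Refused = 124 + 54 = 178
Undetermined eligibility = 83 + 11 = 94
Not eligible = 47 + 69 = 116
Top = 434
Base = 434 + 53 + 178 + 90 + 21 = 776
RR5 = 434 / 776 = 0.5593

55.9%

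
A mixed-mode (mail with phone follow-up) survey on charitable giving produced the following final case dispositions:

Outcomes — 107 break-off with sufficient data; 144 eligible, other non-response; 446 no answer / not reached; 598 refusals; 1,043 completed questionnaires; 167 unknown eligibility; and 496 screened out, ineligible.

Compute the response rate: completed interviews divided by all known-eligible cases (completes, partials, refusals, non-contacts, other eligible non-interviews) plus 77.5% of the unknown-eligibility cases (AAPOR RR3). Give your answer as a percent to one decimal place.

42.3%

Num: 1043
Known eligible: 1043 + 107 + 598 + 446 + 144 = 2338
Eligible share of unknowns: 0.7750 × 167 = 129.43
Denom: 2338 + 129.43 = 2467.43
RR3 = 1043 / 2467.43 = 0.4227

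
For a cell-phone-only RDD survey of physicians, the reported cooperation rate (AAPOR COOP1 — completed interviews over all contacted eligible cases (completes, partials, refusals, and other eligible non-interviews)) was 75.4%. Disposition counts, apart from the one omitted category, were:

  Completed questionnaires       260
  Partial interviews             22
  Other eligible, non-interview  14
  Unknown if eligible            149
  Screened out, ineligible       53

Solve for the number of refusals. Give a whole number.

COOP1 = 260 / D = 0.754
D = 260 / 0.754 = 344.8
Rest of base = 296
refusals = 344.8 − 296 ≈ 49

49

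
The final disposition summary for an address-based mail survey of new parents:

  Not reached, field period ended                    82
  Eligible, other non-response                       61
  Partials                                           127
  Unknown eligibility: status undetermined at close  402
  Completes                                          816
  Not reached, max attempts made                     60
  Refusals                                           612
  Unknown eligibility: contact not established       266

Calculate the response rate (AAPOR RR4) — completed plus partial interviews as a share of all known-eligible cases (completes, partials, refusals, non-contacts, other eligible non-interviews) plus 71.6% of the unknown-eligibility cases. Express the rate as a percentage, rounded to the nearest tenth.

42.2%

No contact after all attempts = 82 + 60 = 142
Unknown eligibility = 266 + 402 = 668
Top = 816 + 127 = 943
Known eligible = 816 + 127 + 612 + 142 + 61 = 1758
Eligible share of unknowns = 0.7160 × 668 = 478.29
Denominator = 1758 + 478.29 = 2236.29
RR4 = 943 / 2236.29 = 0.4217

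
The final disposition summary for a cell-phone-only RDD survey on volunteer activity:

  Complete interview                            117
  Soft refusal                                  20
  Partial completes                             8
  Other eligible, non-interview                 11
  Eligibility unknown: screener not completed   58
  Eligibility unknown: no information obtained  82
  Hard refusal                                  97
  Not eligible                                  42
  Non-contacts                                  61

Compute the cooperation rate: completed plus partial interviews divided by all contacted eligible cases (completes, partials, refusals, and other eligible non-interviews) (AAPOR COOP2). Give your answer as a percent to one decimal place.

Refusal or break-off = 97 + 20 = 117
Eligibility not determined = 58 + 82 = 140
Top: 117 + 8 = 125
Denominator: 117 + 8 + 117 + 11 = 253
COOP2 = 125 / 253 = 0.4941

49.4%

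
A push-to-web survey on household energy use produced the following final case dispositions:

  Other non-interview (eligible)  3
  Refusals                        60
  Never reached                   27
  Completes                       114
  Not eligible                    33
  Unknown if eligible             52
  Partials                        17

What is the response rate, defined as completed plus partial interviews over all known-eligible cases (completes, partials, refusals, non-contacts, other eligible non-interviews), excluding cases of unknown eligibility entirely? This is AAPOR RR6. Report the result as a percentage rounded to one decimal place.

59.3%

Num = 114 + 17 = 131
Base = 114 + 17 + 60 + 27 + 3 = 221
RR6 = 131 / 221 = 0.5928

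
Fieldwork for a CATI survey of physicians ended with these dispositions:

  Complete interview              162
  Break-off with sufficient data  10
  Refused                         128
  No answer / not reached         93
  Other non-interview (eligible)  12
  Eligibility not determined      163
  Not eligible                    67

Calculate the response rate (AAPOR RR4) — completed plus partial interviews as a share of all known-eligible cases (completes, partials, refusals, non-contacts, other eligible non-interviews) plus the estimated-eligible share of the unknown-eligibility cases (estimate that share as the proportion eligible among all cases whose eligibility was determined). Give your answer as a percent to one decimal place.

31.6%

Num = 162 + 10 = 172
Eligible (known) = 162 + 10 + 128 + 93 + 12 = 405
e = 405 / (405 + 67) = 405 / 472 = 0.8581
e × U = 0.8581 × 163 = 139.87
Denominator = 405 + 139.87 = 544.87
RR4 = 172 / 544.87 = 0.3157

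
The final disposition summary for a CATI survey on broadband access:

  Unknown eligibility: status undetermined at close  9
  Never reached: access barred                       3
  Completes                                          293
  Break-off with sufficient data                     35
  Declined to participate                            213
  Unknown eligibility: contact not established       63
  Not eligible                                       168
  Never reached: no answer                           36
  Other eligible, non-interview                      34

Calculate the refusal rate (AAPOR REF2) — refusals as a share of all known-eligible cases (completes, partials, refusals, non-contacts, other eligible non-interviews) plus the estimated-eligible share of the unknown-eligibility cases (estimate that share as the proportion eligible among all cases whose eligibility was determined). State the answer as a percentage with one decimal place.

No answer / not reached = 36 + 3 = 39
Eligibility not determined = 63 + 9 = 72
Num = 213
Known eligible = 293 + 35 + 213 + 39 + 34 = 614
e = 614 / (614 + 168) = 614 / 782 = 0.7852
Estimated eligible among unknowns = 0.7852 × 72 = 56.53
Base = 614 + 56.53 = 670.53
REF2 = 213 / 670.53 = 0.3177

31.8%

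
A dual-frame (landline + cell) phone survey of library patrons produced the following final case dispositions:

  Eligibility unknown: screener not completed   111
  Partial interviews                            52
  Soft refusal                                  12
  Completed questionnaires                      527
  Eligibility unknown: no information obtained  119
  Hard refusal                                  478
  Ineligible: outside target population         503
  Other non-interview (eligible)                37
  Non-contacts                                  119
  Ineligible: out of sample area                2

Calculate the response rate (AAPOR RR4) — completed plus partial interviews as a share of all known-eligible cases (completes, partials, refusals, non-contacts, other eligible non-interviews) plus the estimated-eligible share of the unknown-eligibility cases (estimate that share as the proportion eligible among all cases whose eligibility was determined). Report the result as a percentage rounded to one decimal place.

Refusals = 478 + 12 = 490
Unknown eligibility = 111 + 119 = 230
Out of scope = 503 + 2 = 505
Top = 527 + 52 = 579
Determined eligible = 527 + 52 + 490 + 119 + 37 = 1225
e = 1225 / (1225 + 505) = 1225 / 1730 = 0.7081
Eligible share of unknowns = 0.7081 × 230 = 162.86
Denom = 1225 + 162.86 = 1387.86
RR4 = 579 / 1387.86 = 0.4172

41.7%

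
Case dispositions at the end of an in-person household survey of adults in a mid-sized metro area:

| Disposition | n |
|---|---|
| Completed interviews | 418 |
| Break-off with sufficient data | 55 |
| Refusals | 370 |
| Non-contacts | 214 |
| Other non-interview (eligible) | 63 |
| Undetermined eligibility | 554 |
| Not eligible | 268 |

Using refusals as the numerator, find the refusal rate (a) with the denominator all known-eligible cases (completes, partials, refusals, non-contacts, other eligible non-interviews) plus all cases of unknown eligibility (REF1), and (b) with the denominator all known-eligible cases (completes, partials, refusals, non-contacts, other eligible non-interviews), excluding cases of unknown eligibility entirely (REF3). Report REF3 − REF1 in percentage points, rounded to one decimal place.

Numerator → 370
Base → 418 + 55 + 370 + 214 + 63 + 554 = 1674
REF1 = 370 / 1674 = 0.2210
Base → 418 + 55 + 370 + 214 + 63 = 1120
REF3 = 370 / 1120 = 0.3304
Difference = 33.04 − 22.10 = 10.94 percentage points

10.9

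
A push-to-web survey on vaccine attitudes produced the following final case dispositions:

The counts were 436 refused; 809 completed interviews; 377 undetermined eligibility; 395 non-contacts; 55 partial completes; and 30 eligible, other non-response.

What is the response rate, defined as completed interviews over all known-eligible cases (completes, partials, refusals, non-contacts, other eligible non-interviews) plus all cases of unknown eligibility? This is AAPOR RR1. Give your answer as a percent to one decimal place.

Num → 809
Denominator → 809 + 55 + 436 + 395 + 30 + 377 = 2102
RR1 = 809 / 2102 = 0.3849

38.5%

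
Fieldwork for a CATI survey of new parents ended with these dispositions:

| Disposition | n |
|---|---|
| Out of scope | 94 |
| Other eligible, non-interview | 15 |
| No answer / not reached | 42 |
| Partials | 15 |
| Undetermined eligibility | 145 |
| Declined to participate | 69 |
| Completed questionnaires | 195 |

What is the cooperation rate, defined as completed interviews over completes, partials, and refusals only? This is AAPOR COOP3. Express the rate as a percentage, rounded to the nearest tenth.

69.9%

Num = 195
Base = 195 + 15 + 69 = 279
COOP3 = 195 / 279 = 0.6989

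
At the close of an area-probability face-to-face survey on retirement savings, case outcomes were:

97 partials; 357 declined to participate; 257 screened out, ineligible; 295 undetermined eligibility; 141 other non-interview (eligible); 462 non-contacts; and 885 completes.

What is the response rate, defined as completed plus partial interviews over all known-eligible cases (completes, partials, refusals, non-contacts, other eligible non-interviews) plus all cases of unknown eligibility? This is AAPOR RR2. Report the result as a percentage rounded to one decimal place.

Num: 885 + 97 = 982
Denom: 885 + 97 + 357 + 462 + 141 + 295 = 2237
RR2 = 982 / 2237 = 0.4390

43.9%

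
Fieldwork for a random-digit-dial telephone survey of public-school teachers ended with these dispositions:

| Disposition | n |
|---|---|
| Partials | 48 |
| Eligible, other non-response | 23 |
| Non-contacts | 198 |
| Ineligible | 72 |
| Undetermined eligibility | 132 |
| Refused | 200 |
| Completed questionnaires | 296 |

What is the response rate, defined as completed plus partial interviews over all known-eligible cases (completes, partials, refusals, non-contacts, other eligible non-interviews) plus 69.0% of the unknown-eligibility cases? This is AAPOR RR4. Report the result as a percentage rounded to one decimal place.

40.2%

Top: 296 + 48 = 344
Eligible (known): 296 + 48 + 200 + 198 + 23 = 765
Estimated eligible among unknowns: 0.6900 × 132 = 91.08
Denom: 765 + 91.08 = 856.08
RR4 = 344 / 856.08 = 0.4018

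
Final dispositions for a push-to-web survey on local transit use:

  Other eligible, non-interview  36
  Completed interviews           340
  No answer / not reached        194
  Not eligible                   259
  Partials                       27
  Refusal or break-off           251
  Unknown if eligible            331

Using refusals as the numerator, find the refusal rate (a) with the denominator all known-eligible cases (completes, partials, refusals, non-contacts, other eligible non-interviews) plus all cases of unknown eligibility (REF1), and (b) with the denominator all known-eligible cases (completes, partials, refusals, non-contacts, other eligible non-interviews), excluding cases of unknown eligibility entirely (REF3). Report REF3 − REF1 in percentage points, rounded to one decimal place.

Numerator: 251
Denominator: 340 + 27 + 251 + 194 + 36 + 331 = 1179
REF1 = 251 / 1179 = 0.2129
Denominator: 340 + 27 + 251 + 194 + 36 = 848
REF3 = 251 / 848 = 0.2960
Difference = 29.60 − 21.29 = 8.31 percentage points

8.3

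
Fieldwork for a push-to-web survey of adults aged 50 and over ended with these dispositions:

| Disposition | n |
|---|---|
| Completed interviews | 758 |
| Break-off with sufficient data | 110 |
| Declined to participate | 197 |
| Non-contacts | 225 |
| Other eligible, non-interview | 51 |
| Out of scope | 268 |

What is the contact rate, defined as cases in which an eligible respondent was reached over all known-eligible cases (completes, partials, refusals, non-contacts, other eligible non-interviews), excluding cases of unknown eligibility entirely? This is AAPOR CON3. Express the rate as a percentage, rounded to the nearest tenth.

83.2%

Top: 758 + 110 + 197 + 51 = 1116
Denominator: 758 + 110 + 197 + 225 + 51 = 1341
CON3 = 1116 / 1341 = 0.8322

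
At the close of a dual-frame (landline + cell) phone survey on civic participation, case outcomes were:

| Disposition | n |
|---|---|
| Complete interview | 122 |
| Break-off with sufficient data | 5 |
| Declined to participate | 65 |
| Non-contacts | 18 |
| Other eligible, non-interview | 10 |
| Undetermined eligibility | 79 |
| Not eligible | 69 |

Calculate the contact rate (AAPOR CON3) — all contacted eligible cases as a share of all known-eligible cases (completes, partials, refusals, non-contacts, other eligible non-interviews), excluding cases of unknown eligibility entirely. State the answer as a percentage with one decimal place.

Top: 122 + 5 + 65 + 10 = 202
Base: 122 + 5 + 65 + 18 + 10 = 220
CON3 = 202 / 220 = 0.9182

91.8%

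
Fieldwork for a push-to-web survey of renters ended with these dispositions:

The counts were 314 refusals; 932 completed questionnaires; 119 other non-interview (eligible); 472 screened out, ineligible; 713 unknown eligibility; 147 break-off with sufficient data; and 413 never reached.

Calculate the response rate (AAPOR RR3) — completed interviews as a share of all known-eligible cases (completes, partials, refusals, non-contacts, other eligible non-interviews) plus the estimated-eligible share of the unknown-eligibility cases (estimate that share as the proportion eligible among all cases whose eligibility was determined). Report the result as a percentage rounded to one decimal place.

37.3%

Numerator: 932
Eligible (known): 932 + 147 + 314 + 413 + 119 = 1925
e = 1925 / (1925 + 472) = 1925 / 2397 = 0.8031
e × U: 0.8031 × 713 = 572.61
Denom: 1925 + 572.61 = 2497.61
RR3 = 932 / 2497.61 = 0.3732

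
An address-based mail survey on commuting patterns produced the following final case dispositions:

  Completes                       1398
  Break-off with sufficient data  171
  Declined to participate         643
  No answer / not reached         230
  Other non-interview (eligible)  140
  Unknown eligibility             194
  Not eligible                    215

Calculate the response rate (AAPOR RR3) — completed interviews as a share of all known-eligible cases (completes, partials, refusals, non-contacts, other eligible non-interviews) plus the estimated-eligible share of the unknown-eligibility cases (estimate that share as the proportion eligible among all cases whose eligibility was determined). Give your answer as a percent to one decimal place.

Top: 1398
Determined eligible: 1398 + 171 + 643 + 230 + 140 = 2582
e = 2582 / (2582 + 215) = 2582 / 2797 = 0.9231
Eligible share of unknowns: 0.9231 × 194 = 179.08
Base: 2582 + 179.08 = 2761.08
RR3 = 1398 / 2761.08 = 0.5063

50.6%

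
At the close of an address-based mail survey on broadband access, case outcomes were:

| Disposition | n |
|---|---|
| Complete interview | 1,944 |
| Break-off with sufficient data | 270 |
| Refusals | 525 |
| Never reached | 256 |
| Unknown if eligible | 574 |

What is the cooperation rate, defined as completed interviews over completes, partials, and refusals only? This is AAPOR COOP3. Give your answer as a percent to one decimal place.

Top: 1944
Denom: 1944 + 270 + 525 = 2739
COOP3 = 1944 / 2739 = 0.7097

71.0%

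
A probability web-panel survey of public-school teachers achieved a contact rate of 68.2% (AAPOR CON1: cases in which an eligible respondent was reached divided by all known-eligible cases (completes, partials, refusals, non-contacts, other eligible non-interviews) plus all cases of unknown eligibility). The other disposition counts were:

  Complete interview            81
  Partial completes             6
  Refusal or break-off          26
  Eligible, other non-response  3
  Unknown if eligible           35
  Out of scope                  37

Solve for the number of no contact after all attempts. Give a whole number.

19

Top = 81 + 6 + 26 + 3 = 116
CON1 = 116 / D = 0.682
D = 116 / 0.682 = 170.1
Remaining denominator categories sum to 151
no contact after all attempts = 170.1 − 151 ≈ 19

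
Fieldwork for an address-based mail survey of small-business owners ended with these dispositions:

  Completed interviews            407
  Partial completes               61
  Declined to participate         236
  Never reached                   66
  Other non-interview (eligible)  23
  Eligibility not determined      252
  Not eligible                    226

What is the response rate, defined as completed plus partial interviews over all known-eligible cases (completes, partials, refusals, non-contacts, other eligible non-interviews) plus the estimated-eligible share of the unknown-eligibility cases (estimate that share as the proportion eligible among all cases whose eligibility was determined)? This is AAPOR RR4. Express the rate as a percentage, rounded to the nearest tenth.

Num = 407 + 61 = 468
Eligible (known) = 407 + 61 + 236 + 66 + 23 = 793
e = 793 / (793 + 226) = 793 / 1019 = 0.7782
e × U = 0.7782 × 252 = 196.11
Denom = 793 + 196.11 = 989.11
RR4 = 468 / 989.11 = 0.4732

47.3%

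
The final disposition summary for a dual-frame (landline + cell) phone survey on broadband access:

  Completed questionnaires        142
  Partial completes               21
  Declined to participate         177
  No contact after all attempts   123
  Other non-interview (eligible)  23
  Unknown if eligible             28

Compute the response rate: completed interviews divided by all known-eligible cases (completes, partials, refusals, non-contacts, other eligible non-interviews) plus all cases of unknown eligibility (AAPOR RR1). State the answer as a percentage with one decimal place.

27.6%

Numerator = 142
Base = 142 + 21 + 177 + 123 + 23 + 28 = 514
RR1 = 142 / 514 = 0.2763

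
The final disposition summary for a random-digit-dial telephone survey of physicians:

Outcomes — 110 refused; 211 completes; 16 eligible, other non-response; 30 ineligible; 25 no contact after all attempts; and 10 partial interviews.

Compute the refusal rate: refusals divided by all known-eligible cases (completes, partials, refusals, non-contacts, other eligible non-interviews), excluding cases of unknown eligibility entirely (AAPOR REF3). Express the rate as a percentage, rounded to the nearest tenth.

29.6%

Numerator → 110
Denominator → 211 + 10 + 110 + 25 + 16 = 372
REF3 = 110 / 372 = 0.2957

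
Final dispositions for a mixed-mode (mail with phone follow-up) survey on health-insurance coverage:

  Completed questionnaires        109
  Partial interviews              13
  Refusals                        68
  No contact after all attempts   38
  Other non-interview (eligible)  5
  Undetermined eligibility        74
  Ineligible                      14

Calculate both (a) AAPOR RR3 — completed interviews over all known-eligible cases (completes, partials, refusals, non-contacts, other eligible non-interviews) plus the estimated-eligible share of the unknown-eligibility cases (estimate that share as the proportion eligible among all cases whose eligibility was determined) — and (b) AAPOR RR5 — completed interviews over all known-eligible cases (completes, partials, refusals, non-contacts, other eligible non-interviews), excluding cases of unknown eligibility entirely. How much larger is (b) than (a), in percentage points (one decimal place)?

10.8

Numerator = 109
Eligible (known) = 109 + 13 + 68 + 38 + 5 = 233
e = 233 / (233 + 14) = 233 / 247 = 0.9433
e × U = 0.9433 × 74 = 69.80
Denom = 233 + 69.80 = 302.80
RR3 = 109 / 302.80 = 0.3600
Denom = 109 + 13 + 68 + 38 + 5 = 233
RR5 = 109 / 233 = 0.4678
Difference = 46.78 − 36.00 = 10.78 percentage points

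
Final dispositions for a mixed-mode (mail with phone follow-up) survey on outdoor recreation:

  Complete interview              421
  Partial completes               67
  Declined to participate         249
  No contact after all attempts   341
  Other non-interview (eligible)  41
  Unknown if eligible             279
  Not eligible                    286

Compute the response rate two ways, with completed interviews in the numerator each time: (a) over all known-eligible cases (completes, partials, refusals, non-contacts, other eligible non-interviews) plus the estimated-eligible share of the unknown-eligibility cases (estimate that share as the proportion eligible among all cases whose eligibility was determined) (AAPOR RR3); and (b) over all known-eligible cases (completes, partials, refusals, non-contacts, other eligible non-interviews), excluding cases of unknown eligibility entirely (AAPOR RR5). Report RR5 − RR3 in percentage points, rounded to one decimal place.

Num: 421
Known eligible: 421 + 67 + 249 + 341 + 41 = 1119
e = 1119 / (1119 + 286) = 1119 / 1405 = 0.7964
e × U: 0.7964 × 279 = 222.20
Base: 1119 + 222.20 = 1341.20
RR3 = 421 / 1341.20 = 0.3139
Base: 421 + 67 + 249 + 341 + 41 = 1119
RR5 = 421 / 1119 = 0.3762
Difference = 37.62 − 31.39 = 6.23 percentage points

6.2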